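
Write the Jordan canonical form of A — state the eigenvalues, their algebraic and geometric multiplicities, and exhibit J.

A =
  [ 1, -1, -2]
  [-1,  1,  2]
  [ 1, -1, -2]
J_2(0) ⊕ J_1(0)

The characteristic polynomial is
  det(x·I − A) = x^3

Eigenvalues and multiplicities (the geometric multiplicity of λ is n − rank(A − λI), which equals the number of Jordan blocks for λ):
  λ = 0: algebraic multiplicity = 3, geometric multiplicity = 2

Determining the block sizes for each eigenvalue:
  λ = 0: 2 blocks summing to 3 forces exactly one block of size 2 and the rest size 1 → block sizes [2, 1]

Assembling the blocks gives a Jordan form
J =
  [0, 1, 0]
  [0, 0, 0]
  [0, 0, 0]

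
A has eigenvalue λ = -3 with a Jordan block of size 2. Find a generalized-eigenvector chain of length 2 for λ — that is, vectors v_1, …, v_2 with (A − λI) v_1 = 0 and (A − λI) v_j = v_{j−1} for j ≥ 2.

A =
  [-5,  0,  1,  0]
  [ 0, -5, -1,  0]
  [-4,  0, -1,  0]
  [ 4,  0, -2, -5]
A Jordan chain for λ = -3 of length 2:
v_1 = (-2, 2, -4, 0)ᵀ
v_2 = (1, -1, 0, 2)ᵀ

Let N = A − (-3)·I. We want v_2 with N^2 v_2 = 0 but N^1 v_2 ≠ 0; then v_{j-1} := N · v_j for j = 2, …, 2.

Pick v_2 = (1, -1, 0, 2)ᵀ.
Then v_1 = N · v_2 = (-2, 2, -4, 0)ᵀ.

Sanity check: (A − (-3)·I) v_1 = (0, 0, 0, 0)ᵀ = 0. ✓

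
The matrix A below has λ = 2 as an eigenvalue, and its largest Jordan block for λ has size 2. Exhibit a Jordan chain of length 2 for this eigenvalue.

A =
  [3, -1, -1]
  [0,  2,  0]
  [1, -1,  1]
A Jordan chain for λ = 2 of length 2:
v_1 = (1, 0, 1)ᵀ
v_2 = (1, 0, 0)ᵀ

Let N = A − (2)·I. We want v_2 with N^2 v_2 = 0 but N^1 v_2 ≠ 0; then v_{j-1} := N · v_j for j = 2, …, 2.

Pick v_2 = (1, 0, 0)ᵀ.
Then v_1 = N · v_2 = (1, 0, 1)ᵀ.

Sanity check: (A − (2)·I) v_1 = (0, 0, 0)ᵀ = 0. ✓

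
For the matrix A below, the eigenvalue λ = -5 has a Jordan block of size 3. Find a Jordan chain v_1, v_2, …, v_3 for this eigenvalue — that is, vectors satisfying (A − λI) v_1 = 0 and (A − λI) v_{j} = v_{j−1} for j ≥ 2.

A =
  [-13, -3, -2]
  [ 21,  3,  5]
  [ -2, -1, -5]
A Jordan chain for λ = -5 of length 3:
v_1 = (5, -10, -5)ᵀ
v_2 = (-8, 21, -2)ᵀ
v_3 = (1, 0, 0)ᵀ

Let N = A − (-5)·I. We want v_3 with N^3 v_3 = 0 but N^2 v_3 ≠ 0; then v_{j-1} := N · v_j for j = 3, …, 2.

Pick v_3 = (1, 0, 0)ᵀ.
Then v_2 = N · v_3 = (-8, 21, -2)ᵀ.
Then v_1 = N · v_2 = (5, -10, -5)ᵀ.

Sanity check: (A − (-5)·I) v_1 = (0, 0, 0)ᵀ = 0. ✓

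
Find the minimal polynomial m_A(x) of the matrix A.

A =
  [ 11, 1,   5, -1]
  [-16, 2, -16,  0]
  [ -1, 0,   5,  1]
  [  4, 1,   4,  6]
x^2 - 12*x + 36

The characteristic polynomial is χ_A(x) = (x - 6)^4, so the eigenvalues are known. The minimal polynomial is
  m_A(x) = Π_λ (x − λ)^{k_λ}
where k_λ is the size of the *largest* Jordan block for λ (equivalently, the smallest k with (A − λI)^k v = 0 for every generalised eigenvector v of λ).

  λ = 6: largest Jordan block has size 2, contributing (x − 6)^2

So m_A(x) = (x - 6)^2 = x^2 - 12*x + 36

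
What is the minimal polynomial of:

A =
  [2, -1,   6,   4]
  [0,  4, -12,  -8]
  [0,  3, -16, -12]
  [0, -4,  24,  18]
x^2 - 4*x + 4

The characteristic polynomial is χ_A(x) = (x - 2)^4, so the eigenvalues are known. The minimal polynomial is
  m_A(x) = Π_λ (x − λ)^{k_λ}
where k_λ is the size of the *largest* Jordan block for λ (equivalently, the smallest k with (A − λI)^k v = 0 for every generalised eigenvector v of λ).

  λ = 2: largest Jordan block has size 2, contributing (x − 2)^2

So m_A(x) = (x - 2)^2 = x^2 - 4*x + 4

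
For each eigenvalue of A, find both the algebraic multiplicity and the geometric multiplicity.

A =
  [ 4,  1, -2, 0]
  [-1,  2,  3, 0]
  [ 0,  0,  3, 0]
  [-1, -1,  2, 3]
λ = 3: alg = 4, geom = 2

Step 1 — factor the characteristic polynomial to read off the algebraic multiplicities:
  χ_A(x) = (x - 3)^4

Step 2 — compute geometric multiplicities via the rank-nullity identity g(λ) = n − rank(A − λI):
  rank(A − (3)·I) = 2, so dim ker(A − (3)·I) = n − 2 = 2

Summary:
  λ = 3: algebraic multiplicity = 4, geometric multiplicity = 2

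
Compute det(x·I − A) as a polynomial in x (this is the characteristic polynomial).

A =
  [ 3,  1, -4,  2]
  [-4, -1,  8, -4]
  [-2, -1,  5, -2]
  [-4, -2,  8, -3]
x^4 - 4*x^3 + 6*x^2 - 4*x + 1

Expanding det(x·I − A) (e.g. by cofactor expansion or by noting that A is similar to its Jordan form J, which has the same characteristic polynomial as A) gives
  χ_A(x) = x^4 - 4*x^3 + 6*x^2 - 4*x + 1
which factors as (x - 1)^4. The eigenvalues (with algebraic multiplicities) are λ = 1 with multiplicity 4.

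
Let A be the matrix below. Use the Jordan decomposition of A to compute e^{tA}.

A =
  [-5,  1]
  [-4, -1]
e^{tA} =
  [-2*t*exp(-3*t) + exp(-3*t), t*exp(-3*t)]
  [-4*t*exp(-3*t), 2*t*exp(-3*t) + exp(-3*t)]

Strategy: write A = P · J · P⁻¹ where J is a Jordan canonical form, so e^{tA} = P · e^{tJ} · P⁻¹, and e^{tJ} can be computed block-by-block.

A has Jordan form
J =
  [-3,  1]
  [ 0, -3]
(up to reordering of blocks).

Per-block formulas:
  For a 2×2 Jordan block J_2(-3): exp(t · J_2(-3)) = e^(-3t)·(I + t·N), where N is the 2×2 nilpotent shift.

After assembling e^{tJ} and conjugating by P, we get:

e^{tA} =
  [-2*t*exp(-3*t) + exp(-3*t), t*exp(-3*t)]
  [-4*t*exp(-3*t), 2*t*exp(-3*t) + exp(-3*t)]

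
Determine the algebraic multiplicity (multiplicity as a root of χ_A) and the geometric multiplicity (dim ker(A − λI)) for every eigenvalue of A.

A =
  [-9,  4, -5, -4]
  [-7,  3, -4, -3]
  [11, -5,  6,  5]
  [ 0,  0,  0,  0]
λ = 0: alg = 4, geom = 2

Step 1 — factor the characteristic polynomial to read off the algebraic multiplicities:
  χ_A(x) = x^4

Step 2 — compute geometric multiplicities via the rank-nullity identity g(λ) = n − rank(A − λI):
  rank(A − (0)·I) = 2, so dim ker(A − (0)·I) = n − 2 = 2

Summary:
  λ = 0: algebraic multiplicity = 4, geometric multiplicity = 2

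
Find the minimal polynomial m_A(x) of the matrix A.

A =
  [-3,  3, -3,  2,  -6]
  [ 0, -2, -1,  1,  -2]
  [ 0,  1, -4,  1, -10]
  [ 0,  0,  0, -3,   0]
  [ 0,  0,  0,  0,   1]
x^3 + 5*x^2 + 3*x - 9

The characteristic polynomial is χ_A(x) = (x - 1)*(x + 3)^4, so the eigenvalues are known. The minimal polynomial is
  m_A(x) = Π_λ (x − λ)^{k_λ}
where k_λ is the size of the *largest* Jordan block for λ (equivalently, the smallest k with (A − λI)^k v = 0 for every generalised eigenvector v of λ).

  λ = -3: largest Jordan block has size 2, contributing (x + 3)^2
  λ = 1: largest Jordan block has size 1, contributing (x − 1)

So m_A(x) = (x - 1)*(x + 3)^2 = x^3 + 5*x^2 + 3*x - 9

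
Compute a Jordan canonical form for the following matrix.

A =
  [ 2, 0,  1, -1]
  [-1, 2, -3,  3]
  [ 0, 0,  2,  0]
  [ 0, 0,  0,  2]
J_3(2) ⊕ J_1(2)

The characteristic polynomial is
  det(x·I − A) = x^4 - 8*x^3 + 24*x^2 - 32*x + 16 = (x - 2)^4

Eigenvalues and multiplicities (the geometric multiplicity of λ is n − rank(A − λI), which equals the number of Jordan blocks for λ):
  λ = 2: algebraic multiplicity = 4, geometric multiplicity = 2

Determining the block sizes for each eigenvalue:
  λ = 2: with am = 4 and gm = 2, the partition is not yet determined (e.g. several partitions of 4 into 2 parts exist). Let N = A − (2)·I. Computing rank(N^1) = 2, rank(N^2) = 1, rank(N^3) = 0; the number of blocks of size ≥ j is rank(N^{j−1}) − rank(N^j), giving [2, 1, 1]. So we have 1 block(s) of size 3, 1 block(s) of size 1 → block sizes [3, 1]

Assembling the blocks gives a Jordan form
J =
  [2, 1, 0, 0]
  [0, 2, 1, 0]
  [0, 0, 2, 0]
  [0, 0, 0, 2]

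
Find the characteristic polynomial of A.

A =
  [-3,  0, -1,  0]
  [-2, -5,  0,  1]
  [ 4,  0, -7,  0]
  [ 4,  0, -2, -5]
x^4 + 20*x^3 + 150*x^2 + 500*x + 625

Expanding det(x·I − A) (e.g. by cofactor expansion or by noting that A is similar to its Jordan form J, which has the same characteristic polynomial as A) gives
  χ_A(x) = x^4 + 20*x^3 + 150*x^2 + 500*x + 625
which factors as (x + 5)^4. The eigenvalues (with algebraic multiplicities) are λ = -5 with multiplicity 4.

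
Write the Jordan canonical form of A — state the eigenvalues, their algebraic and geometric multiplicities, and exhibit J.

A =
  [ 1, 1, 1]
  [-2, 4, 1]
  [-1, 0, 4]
J_3(3)

The characteristic polynomial is
  det(x·I − A) = x^3 - 9*x^2 + 27*x - 27 = (x - 3)^3

Eigenvalues and multiplicities (the geometric multiplicity of λ is n − rank(A − λI), which equals the number of Jordan blocks for λ):
  λ = 3: algebraic multiplicity = 3, geometric multiplicity = 1

Determining the block sizes for each eigenvalue:
  λ = 3: one block (gm = 1), so the single block has size am = 3 → block sizes [3]

Assembling the blocks gives a Jordan form
J =
  [3, 1, 0]
  [0, 3, 1]
  [0, 0, 3]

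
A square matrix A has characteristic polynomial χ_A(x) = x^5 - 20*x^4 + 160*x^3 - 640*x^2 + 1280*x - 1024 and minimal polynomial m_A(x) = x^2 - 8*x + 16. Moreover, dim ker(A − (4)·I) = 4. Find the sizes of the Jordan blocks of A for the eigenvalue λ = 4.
Block sizes for λ = 4: [2, 1, 1, 1]

Step 1 — from the characteristic polynomial, algebraic multiplicity of λ = 4 is 5. From dim ker(A − (4)·I) = 4, there are exactly 4 Jordan blocks for λ = 4.
Step 2 — from the minimal polynomial, the factor (x − 4)^2 tells us the largest block for λ = 4 has size 2.
Step 3 — with total size 5, 4 blocks, and largest block 2, the block sizes (in nonincreasing order) are [2, 1, 1, 1].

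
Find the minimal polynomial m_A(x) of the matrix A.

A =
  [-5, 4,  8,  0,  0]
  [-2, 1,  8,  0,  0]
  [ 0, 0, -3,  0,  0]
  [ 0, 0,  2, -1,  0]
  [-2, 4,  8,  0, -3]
x^2 + 4*x + 3

The characteristic polynomial is χ_A(x) = (x + 1)^2*(x + 3)^3, so the eigenvalues are known. The minimal polynomial is
  m_A(x) = Π_λ (x − λ)^{k_λ}
where k_λ is the size of the *largest* Jordan block for λ (equivalently, the smallest k with (A − λI)^k v = 0 for every generalised eigenvector v of λ).

  λ = -3: largest Jordan block has size 1, contributing (x + 3)
  λ = -1: largest Jordan block has size 1, contributing (x + 1)

So m_A(x) = (x + 1)*(x + 3) = x^2 + 4*x + 3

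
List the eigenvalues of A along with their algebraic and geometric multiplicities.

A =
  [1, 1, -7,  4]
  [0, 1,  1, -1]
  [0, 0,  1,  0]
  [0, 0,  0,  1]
λ = 1: alg = 4, geom = 2

Step 1 — factor the characteristic polynomial to read off the algebraic multiplicities:
  χ_A(x) = (x - 1)^4

Step 2 — compute geometric multiplicities via the rank-nullity identity g(λ) = n − rank(A − λI):
  rank(A − (1)·I) = 2, so dim ker(A − (1)·I) = n − 2 = 2

Summary:
  λ = 1: algebraic multiplicity = 4, geometric multiplicity = 2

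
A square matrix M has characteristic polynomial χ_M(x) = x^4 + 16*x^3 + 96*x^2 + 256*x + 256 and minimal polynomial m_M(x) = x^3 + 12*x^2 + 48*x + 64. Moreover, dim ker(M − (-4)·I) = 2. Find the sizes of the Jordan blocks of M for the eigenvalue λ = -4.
Block sizes for λ = -4: [3, 1]

Step 1 — from the characteristic polynomial, algebraic multiplicity of λ = -4 is 4. From dim ker(M − (-4)·I) = 2, there are exactly 2 Jordan blocks for λ = -4.
Step 2 — from the minimal polynomial, the factor (x + 4)^3 tells us the largest block for λ = -4 has size 3.
Step 3 — with total size 4, 2 blocks, and largest block 3, the block sizes (in nonincreasing order) are [3, 1].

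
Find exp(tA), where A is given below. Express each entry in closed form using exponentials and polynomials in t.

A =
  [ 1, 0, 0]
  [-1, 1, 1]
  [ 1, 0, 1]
e^{tA} =
  [exp(t), 0, 0]
  [t^2*exp(t)/2 - t*exp(t), exp(t), t*exp(t)]
  [t*exp(t), 0, exp(t)]

Strategy: write A = P · J · P⁻¹ where J is a Jordan canonical form, so e^{tA} = P · e^{tJ} · P⁻¹, and e^{tJ} can be computed block-by-block.

A has Jordan form
J =
  [1, 1, 0]
  [0, 1, 1]
  [0, 0, 1]
(up to reordering of blocks).

Per-block formulas:
  For a 3×3 Jordan block J_3(1): exp(t · J_3(1)) = e^(1t)·(I + t·N + (t^2/2)·N^2), where N is the 3×3 nilpotent shift.

After assembling e^{tJ} and conjugating by P, we get:

e^{tA} =
  [exp(t), 0, 0]
  [t^2*exp(t)/2 - t*exp(t), exp(t), t*exp(t)]
  [t*exp(t), 0, exp(t)]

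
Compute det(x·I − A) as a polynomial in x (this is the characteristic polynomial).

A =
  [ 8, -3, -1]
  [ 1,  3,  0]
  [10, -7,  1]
x^3 - 12*x^2 + 48*x - 64

Expanding det(x·I − A) (e.g. by cofactor expansion or by noting that A is similar to its Jordan form J, which has the same characteristic polynomial as A) gives
  χ_A(x) = x^3 - 12*x^2 + 48*x - 64
which factors as (x - 4)^3. The eigenvalues (with algebraic multiplicities) are λ = 4 with multiplicity 3.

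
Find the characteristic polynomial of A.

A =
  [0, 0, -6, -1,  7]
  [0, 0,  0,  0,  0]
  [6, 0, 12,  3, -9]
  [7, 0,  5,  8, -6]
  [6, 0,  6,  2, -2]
x^5 - 18*x^4 + 108*x^3 - 216*x^2

Expanding det(x·I − A) (e.g. by cofactor expansion or by noting that A is similar to its Jordan form J, which has the same characteristic polynomial as A) gives
  χ_A(x) = x^5 - 18*x^4 + 108*x^3 - 216*x^2
which factors as x^2*(x - 6)^3. The eigenvalues (with algebraic multiplicities) are λ = 0 with multiplicity 2, λ = 6 with multiplicity 3.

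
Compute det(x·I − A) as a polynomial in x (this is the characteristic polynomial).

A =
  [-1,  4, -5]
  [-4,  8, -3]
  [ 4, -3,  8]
x^3 - 15*x^2 + 75*x - 125

Expanding det(x·I − A) (e.g. by cofactor expansion or by noting that A is similar to its Jordan form J, which has the same characteristic polynomial as A) gives
  χ_A(x) = x^3 - 15*x^2 + 75*x - 125
which factors as (x - 5)^3. The eigenvalues (with algebraic multiplicities) are λ = 5 with multiplicity 3.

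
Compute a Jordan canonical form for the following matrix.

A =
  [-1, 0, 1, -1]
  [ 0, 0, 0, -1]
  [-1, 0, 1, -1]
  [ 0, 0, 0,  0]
J_2(0) ⊕ J_2(0)

The characteristic polynomial is
  det(x·I − A) = x^4

Eigenvalues and multiplicities (the geometric multiplicity of λ is n − rank(A − λI), which equals the number of Jordan blocks for λ):
  λ = 0: algebraic multiplicity = 4, geometric multiplicity = 2

Determining the block sizes for each eigenvalue:
  λ = 0: with am = 4 and gm = 2, the partition is not yet determined (e.g. several partitions of 4 into 2 parts exist). Let N = A − (0)·I. Computing rank(N^1) = 2, rank(N^2) = 0; the number of blocks of size ≥ j is rank(N^{j−1}) − rank(N^j), giving [2, 2]. So we have 2 block(s) of size 2 → block sizes [2, 2]

Assembling the blocks gives a Jordan form
J =
  [0, 1, 0, 0]
  [0, 0, 0, 0]
  [0, 0, 0, 1]
  [0, 0, 0, 0]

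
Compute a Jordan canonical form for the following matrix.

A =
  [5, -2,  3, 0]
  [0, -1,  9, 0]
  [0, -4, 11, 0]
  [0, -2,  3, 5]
J_2(5) ⊕ J_1(5) ⊕ J_1(5)

The characteristic polynomial is
  det(x·I − A) = x^4 - 20*x^3 + 150*x^2 - 500*x + 625 = (x - 5)^4

Eigenvalues and multiplicities (the geometric multiplicity of λ is n − rank(A − λI), which equals the number of Jordan blocks for λ):
  λ = 5: algebraic multiplicity = 4, geometric multiplicity = 3

Determining the block sizes for each eigenvalue:
  λ = 5: 3 blocks summing to 4 forces exactly one block of size 2 and the rest size 1 → block sizes [2, 1, 1]

Assembling the blocks gives a Jordan form
J =
  [5, 1, 0, 0]
  [0, 5, 0, 0]
  [0, 0, 5, 0]
  [0, 0, 0, 5]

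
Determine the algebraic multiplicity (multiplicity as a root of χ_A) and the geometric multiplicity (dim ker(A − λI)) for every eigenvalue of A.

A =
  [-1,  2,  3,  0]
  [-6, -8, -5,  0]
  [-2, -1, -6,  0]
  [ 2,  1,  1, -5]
λ = -5: alg = 4, geom = 2

Step 1 — factor the characteristic polynomial to read off the algebraic multiplicities:
  χ_A(x) = (x + 5)^4

Step 2 — compute geometric multiplicities via the rank-nullity identity g(λ) = n − rank(A − λI):
  rank(A − (-5)·I) = 2, so dim ker(A − (-5)·I) = n − 2 = 2

Summary:
  λ = -5: algebraic multiplicity = 4, geometric multiplicity = 2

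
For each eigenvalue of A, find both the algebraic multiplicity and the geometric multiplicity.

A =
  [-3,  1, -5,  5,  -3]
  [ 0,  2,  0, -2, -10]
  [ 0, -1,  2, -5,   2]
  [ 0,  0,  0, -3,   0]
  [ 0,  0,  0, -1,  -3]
λ = -3: alg = 3, geom = 1; λ = 2: alg = 2, geom = 1

Step 1 — factor the characteristic polynomial to read off the algebraic multiplicities:
  χ_A(x) = (x - 2)^2*(x + 3)^3

Step 2 — compute geometric multiplicities via the rank-nullity identity g(λ) = n − rank(A − λI):
  rank(A − (-3)·I) = 4, so dim ker(A − (-3)·I) = n − 4 = 1
  rank(A − (2)·I) = 4, so dim ker(A − (2)·I) = n − 4 = 1

Summary:
  λ = -3: algebraic multiplicity = 3, geometric multiplicity = 1
  λ = 2: algebraic multiplicity = 2, geometric multiplicity = 1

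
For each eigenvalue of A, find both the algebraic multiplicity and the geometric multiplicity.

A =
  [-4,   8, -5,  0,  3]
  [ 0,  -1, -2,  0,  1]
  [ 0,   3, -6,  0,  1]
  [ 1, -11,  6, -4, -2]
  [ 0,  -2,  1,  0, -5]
λ = -4: alg = 5, geom = 2

Step 1 — factor the characteristic polynomial to read off the algebraic multiplicities:
  χ_A(x) = (x + 4)^5

Step 2 — compute geometric multiplicities via the rank-nullity identity g(λ) = n − rank(A − λI):
  rank(A − (-4)·I) = 3, so dim ker(A − (-4)·I) = n − 3 = 2

Summary:
  λ = -4: algebraic multiplicity = 5, geometric multiplicity = 2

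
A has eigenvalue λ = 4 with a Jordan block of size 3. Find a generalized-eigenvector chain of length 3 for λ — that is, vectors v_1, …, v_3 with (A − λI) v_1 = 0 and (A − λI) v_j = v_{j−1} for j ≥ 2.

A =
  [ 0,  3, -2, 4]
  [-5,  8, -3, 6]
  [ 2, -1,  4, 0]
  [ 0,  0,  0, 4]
A Jordan chain for λ = 4 of length 3:
v_1 = (-3, -6, -3, 0)ᵀ
v_2 = (-4, -5, 2, 0)ᵀ
v_3 = (1, 0, 0, 0)ᵀ

Let N = A − (4)·I. We want v_3 with N^3 v_3 = 0 but N^2 v_3 ≠ 0; then v_{j-1} := N · v_j for j = 3, …, 2.

Pick v_3 = (1, 0, 0, 0)ᵀ.
Then v_2 = N · v_3 = (-4, -5, 2, 0)ᵀ.
Then v_1 = N · v_2 = (-3, -6, -3, 0)ᵀ.

Sanity check: (A − (4)·I) v_1 = (0, 0, 0, 0)ᵀ = 0. ✓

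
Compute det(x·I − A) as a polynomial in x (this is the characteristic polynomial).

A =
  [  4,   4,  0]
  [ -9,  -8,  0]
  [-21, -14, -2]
x^3 + 6*x^2 + 12*x + 8

Expanding det(x·I − A) (e.g. by cofactor expansion or by noting that A is similar to its Jordan form J, which has the same characteristic polynomial as A) gives
  χ_A(x) = x^3 + 6*x^2 + 12*x + 8
which factors as (x + 2)^3. The eigenvalues (with algebraic multiplicities) are λ = -2 with multiplicity 3.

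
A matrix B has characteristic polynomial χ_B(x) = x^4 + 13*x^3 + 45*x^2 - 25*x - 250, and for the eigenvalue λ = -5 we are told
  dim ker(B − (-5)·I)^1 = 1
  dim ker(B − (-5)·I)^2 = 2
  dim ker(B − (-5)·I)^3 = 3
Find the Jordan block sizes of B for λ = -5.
Block sizes for λ = -5: [3]

From the dimensions of kernels of powers, the number of Jordan blocks of size at least j is d_j − d_{j−1} where d_j = dim ker(N^j) (with d_0 = 0). Computing the differences gives [1, 1, 1].
The number of blocks of size exactly k is (#blocks of size ≥ k) − (#blocks of size ≥ k + 1), so the partition is: 1 block(s) of size 3.
In nonincreasing order the block sizes are [3].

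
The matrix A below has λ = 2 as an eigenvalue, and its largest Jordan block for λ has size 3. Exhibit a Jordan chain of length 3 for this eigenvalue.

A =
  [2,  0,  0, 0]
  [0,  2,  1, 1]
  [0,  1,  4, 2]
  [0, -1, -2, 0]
A Jordan chain for λ = 2 of length 3:
v_1 = (0, 0, 1, -1)ᵀ
v_2 = (0, 1, 2, -2)ᵀ
v_3 = (0, 0, 1, 0)ᵀ

Let N = A − (2)·I. We want v_3 with N^3 v_3 = 0 but N^2 v_3 ≠ 0; then v_{j-1} := N · v_j for j = 3, …, 2.

Pick v_3 = (0, 0, 1, 0)ᵀ.
Then v_2 = N · v_3 = (0, 1, 2, -2)ᵀ.
Then v_1 = N · v_2 = (0, 0, 1, -1)ᵀ.

Sanity check: (A − (2)·I) v_1 = (0, 0, 0, 0)ᵀ = 0. ✓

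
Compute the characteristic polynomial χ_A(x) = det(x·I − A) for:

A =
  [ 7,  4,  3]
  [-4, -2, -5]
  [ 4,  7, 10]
x^3 - 15*x^2 + 75*x - 125

Expanding det(x·I − A) (e.g. by cofactor expansion or by noting that A is similar to its Jordan form J, which has the same characteristic polynomial as A) gives
  χ_A(x) = x^3 - 15*x^2 + 75*x - 125
which factors as (x - 5)^3. The eigenvalues (with algebraic multiplicities) are λ = 5 with multiplicity 3.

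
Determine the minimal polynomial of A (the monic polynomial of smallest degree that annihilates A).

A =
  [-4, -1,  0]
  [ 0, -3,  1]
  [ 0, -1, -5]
x^3 + 12*x^2 + 48*x + 64

The characteristic polynomial is χ_A(x) = (x + 4)^3, so the eigenvalues are known. The minimal polynomial is
  m_A(x) = Π_λ (x − λ)^{k_λ}
where k_λ is the size of the *largest* Jordan block for λ (equivalently, the smallest k with (A − λI)^k v = 0 for every generalised eigenvector v of λ).

  λ = -4: largest Jordan block has size 3, contributing (x + 4)^3

So m_A(x) = (x + 4)^3 = x^3 + 12*x^2 + 48*x + 64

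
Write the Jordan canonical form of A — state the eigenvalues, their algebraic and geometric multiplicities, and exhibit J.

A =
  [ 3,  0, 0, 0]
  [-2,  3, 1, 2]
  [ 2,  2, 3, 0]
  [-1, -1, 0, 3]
J_3(3) ⊕ J_1(3)

The characteristic polynomial is
  det(x·I − A) = x^4 - 12*x^3 + 54*x^2 - 108*x + 81 = (x - 3)^4

Eigenvalues and multiplicities (the geometric multiplicity of λ is n − rank(A − λI), which equals the number of Jordan blocks for λ):
  λ = 3: algebraic multiplicity = 4, geometric multiplicity = 2

Determining the block sizes for each eigenvalue:
  λ = 3: with am = 4 and gm = 2, the partition is not yet determined (e.g. several partitions of 4 into 2 parts exist). Let N = A − (3)·I. Computing rank(N^1) = 2, rank(N^2) = 1, rank(N^3) = 0; the number of blocks of size ≥ j is rank(N^{j−1}) − rank(N^j), giving [2, 1, 1]. So we have 1 block(s) of size 3, 1 block(s) of size 1 → block sizes [3, 1]

Assembling the blocks gives a Jordan form
J =
  [3, 1, 0, 0]
  [0, 3, 1, 0]
  [0, 0, 3, 0]
  [0, 0, 0, 3]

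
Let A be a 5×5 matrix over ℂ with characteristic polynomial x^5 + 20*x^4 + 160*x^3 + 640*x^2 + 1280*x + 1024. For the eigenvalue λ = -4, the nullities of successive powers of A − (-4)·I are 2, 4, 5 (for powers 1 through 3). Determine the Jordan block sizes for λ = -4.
Block sizes for λ = -4: [3, 2]

From the dimensions of kernels of powers, the number of Jordan blocks of size at least j is d_j − d_{j−1} where d_j = dim ker(N^j) (with d_0 = 0). Computing the differences gives [2, 2, 1].
The number of blocks of size exactly k is (#blocks of size ≥ k) − (#blocks of size ≥ k + 1), so the partition is: 1 block(s) of size 2, 1 block(s) of size 3.
In nonincreasing order the block sizes are [3, 2].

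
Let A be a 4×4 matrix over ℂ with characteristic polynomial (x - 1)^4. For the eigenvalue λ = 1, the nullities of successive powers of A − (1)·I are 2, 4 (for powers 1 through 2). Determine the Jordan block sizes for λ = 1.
Block sizes for λ = 1: [2, 2]

From the dimensions of kernels of powers, the number of Jordan blocks of size at least j is d_j − d_{j−1} where d_j = dim ker(N^j) (with d_0 = 0). Computing the differences gives [2, 2].
The number of blocks of size exactly k is (#blocks of size ≥ k) − (#blocks of size ≥ k + 1), so the partition is: 2 block(s) of size 2.
In nonincreasing order the block sizes are [2, 2].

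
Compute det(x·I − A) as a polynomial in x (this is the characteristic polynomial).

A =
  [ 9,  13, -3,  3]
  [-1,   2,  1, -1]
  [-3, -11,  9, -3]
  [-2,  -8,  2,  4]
x^4 - 24*x^3 + 216*x^2 - 864*x + 1296

Expanding det(x·I − A) (e.g. by cofactor expansion or by noting that A is similar to its Jordan form J, which has the same characteristic polynomial as A) gives
  χ_A(x) = x^4 - 24*x^3 + 216*x^2 - 864*x + 1296
which factors as (x - 6)^4. The eigenvalues (with algebraic multiplicities) are λ = 6 with multiplicity 4.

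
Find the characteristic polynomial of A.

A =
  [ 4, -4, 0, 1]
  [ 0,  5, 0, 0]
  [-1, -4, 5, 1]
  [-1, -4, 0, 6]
x^4 - 20*x^3 + 150*x^2 - 500*x + 625

Expanding det(x·I − A) (e.g. by cofactor expansion or by noting that A is similar to its Jordan form J, which has the same characteristic polynomial as A) gives
  χ_A(x) = x^4 - 20*x^3 + 150*x^2 - 500*x + 625
which factors as (x - 5)^4. The eigenvalues (with algebraic multiplicities) are λ = 5 with multiplicity 4.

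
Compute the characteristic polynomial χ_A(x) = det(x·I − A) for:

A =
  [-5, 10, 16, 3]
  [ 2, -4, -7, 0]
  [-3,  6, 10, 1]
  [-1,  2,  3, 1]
x^4 - 2*x^3 + x^2

Expanding det(x·I − A) (e.g. by cofactor expansion or by noting that A is similar to its Jordan form J, which has the same characteristic polynomial as A) gives
  χ_A(x) = x^4 - 2*x^3 + x^2
which factors as x^2*(x - 1)^2. The eigenvalues (with algebraic multiplicities) are λ = 0 with multiplicity 2, λ = 1 with multiplicity 2.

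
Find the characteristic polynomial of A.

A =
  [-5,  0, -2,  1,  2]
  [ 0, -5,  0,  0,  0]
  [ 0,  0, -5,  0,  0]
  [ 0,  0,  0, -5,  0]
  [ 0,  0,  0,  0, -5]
x^5 + 25*x^4 + 250*x^3 + 1250*x^2 + 3125*x + 3125

Expanding det(x·I − A) (e.g. by cofactor expansion or by noting that A is similar to its Jordan form J, which has the same characteristic polynomial as A) gives
  χ_A(x) = x^5 + 25*x^4 + 250*x^3 + 1250*x^2 + 3125*x + 3125
which factors as (x + 5)^5. The eigenvalues (with algebraic multiplicities) are λ = -5 with multiplicity 5.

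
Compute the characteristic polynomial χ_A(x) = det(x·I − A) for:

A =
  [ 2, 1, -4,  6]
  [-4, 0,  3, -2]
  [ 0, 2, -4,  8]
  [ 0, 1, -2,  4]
x^4 - 2*x^3

Expanding det(x·I − A) (e.g. by cofactor expansion or by noting that A is similar to its Jordan form J, which has the same characteristic polynomial as A) gives
  χ_A(x) = x^4 - 2*x^3
which factors as x^3*(x - 2). The eigenvalues (with algebraic multiplicities) are λ = 0 with multiplicity 3, λ = 2 with multiplicity 1.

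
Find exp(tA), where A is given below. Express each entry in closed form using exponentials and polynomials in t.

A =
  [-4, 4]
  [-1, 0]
e^{tA} =
  [-2*t*exp(-2*t) + exp(-2*t), 4*t*exp(-2*t)]
  [-t*exp(-2*t), 2*t*exp(-2*t) + exp(-2*t)]

Strategy: write A = P · J · P⁻¹ where J is a Jordan canonical form, so e^{tA} = P · e^{tJ} · P⁻¹, and e^{tJ} can be computed block-by-block.

A has Jordan form
J =
  [-2,  1]
  [ 0, -2]
(up to reordering of blocks).

Per-block formulas:
  For a 2×2 Jordan block J_2(-2): exp(t · J_2(-2)) = e^(-2t)·(I + t·N), where N is the 2×2 nilpotent shift.

After assembling e^{tJ} and conjugating by P, we get:

e^{tA} =
  [-2*t*exp(-2*t) + exp(-2*t), 4*t*exp(-2*t)]
  [-t*exp(-2*t), 2*t*exp(-2*t) + exp(-2*t)]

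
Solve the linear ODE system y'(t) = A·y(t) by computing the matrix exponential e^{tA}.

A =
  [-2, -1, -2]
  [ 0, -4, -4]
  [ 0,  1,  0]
e^{tA} =
  [exp(-2*t), -t*exp(-2*t), -2*t*exp(-2*t)]
  [0, -2*t*exp(-2*t) + exp(-2*t), -4*t*exp(-2*t)]
  [0, t*exp(-2*t), 2*t*exp(-2*t) + exp(-2*t)]

Strategy: write A = P · J · P⁻¹ where J is a Jordan canonical form, so e^{tA} = P · e^{tJ} · P⁻¹, and e^{tJ} can be computed block-by-block.

A has Jordan form
J =
  [-2,  1,  0]
  [ 0, -2,  0]
  [ 0,  0, -2]
(up to reordering of blocks).

Per-block formulas:
  For a 2×2 Jordan block J_2(-2): exp(t · J_2(-2)) = e^(-2t)·(I + t·N), where N is the 2×2 nilpotent shift.
  For a 1×1 block at λ = -2: exp(t · [-2]) = [e^(-2t)].

After assembling e^{tJ} and conjugating by P, we get:

e^{tA} =
  [exp(-2*t), -t*exp(-2*t), -2*t*exp(-2*t)]
  [0, -2*t*exp(-2*t) + exp(-2*t), -4*t*exp(-2*t)]
  [0, t*exp(-2*t), 2*t*exp(-2*t) + exp(-2*t)]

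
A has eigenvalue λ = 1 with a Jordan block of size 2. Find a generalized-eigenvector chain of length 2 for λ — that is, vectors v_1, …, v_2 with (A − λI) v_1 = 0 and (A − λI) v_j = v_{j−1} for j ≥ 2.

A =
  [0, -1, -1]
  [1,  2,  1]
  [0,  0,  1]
A Jordan chain for λ = 1 of length 2:
v_1 = (-1, 1, 0)ᵀ
v_2 = (1, 0, 0)ᵀ

Let N = A − (1)·I. We want v_2 with N^2 v_2 = 0 but N^1 v_2 ≠ 0; then v_{j-1} := N · v_j for j = 2, …, 2.

Pick v_2 = (1, 0, 0)ᵀ.
Then v_1 = N · v_2 = (-1, 1, 0)ᵀ.

Sanity check: (A − (1)·I) v_1 = (0, 0, 0)ᵀ = 0. ✓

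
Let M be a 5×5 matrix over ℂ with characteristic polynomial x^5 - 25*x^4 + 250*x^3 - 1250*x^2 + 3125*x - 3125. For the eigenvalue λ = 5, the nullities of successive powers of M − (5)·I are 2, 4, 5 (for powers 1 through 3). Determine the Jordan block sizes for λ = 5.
Block sizes for λ = 5: [3, 2]

From the dimensions of kernels of powers, the number of Jordan blocks of size at least j is d_j − d_{j−1} where d_j = dim ker(N^j) (with d_0 = 0). Computing the differences gives [2, 2, 1].
The number of blocks of size exactly k is (#blocks of size ≥ k) − (#blocks of size ≥ k + 1), so the partition is: 1 block(s) of size 2, 1 block(s) of size 3.
In nonincreasing order the block sizes are [3, 2].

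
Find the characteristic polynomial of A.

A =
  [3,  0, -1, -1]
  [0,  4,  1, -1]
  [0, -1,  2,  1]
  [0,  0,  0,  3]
x^4 - 12*x^3 + 54*x^2 - 108*x + 81

Expanding det(x·I − A) (e.g. by cofactor expansion or by noting that A is similar to its Jordan form J, which has the same characteristic polynomial as A) gives
  χ_A(x) = x^4 - 12*x^3 + 54*x^2 - 108*x + 81
which factors as (x - 3)^4. The eigenvalues (with algebraic multiplicities) are λ = 3 with multiplicity 4.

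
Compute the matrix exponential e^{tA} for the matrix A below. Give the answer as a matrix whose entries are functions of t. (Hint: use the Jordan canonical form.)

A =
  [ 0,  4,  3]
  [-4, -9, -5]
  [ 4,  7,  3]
e^{tA} =
  [2*t*exp(-2*t) + exp(-2*t), t^2*exp(-2*t)/2 + 4*t*exp(-2*t), t^2*exp(-2*t)/2 + 3*t*exp(-2*t)]
  [-4*t*exp(-2*t), -t^2*exp(-2*t) - 7*t*exp(-2*t) + exp(-2*t), -t^2*exp(-2*t) - 5*t*exp(-2*t)]
  [4*t*exp(-2*t), t^2*exp(-2*t) + 7*t*exp(-2*t), t^2*exp(-2*t) + 5*t*exp(-2*t) + exp(-2*t)]

Strategy: write A = P · J · P⁻¹ where J is a Jordan canonical form, so e^{tA} = P · e^{tJ} · P⁻¹, and e^{tJ} can be computed block-by-block.

A has Jordan form
J =
  [-2,  1,  0]
  [ 0, -2,  1]
  [ 0,  0, -2]
(up to reordering of blocks).

Per-block formulas:
  For a 3×3 Jordan block J_3(-2): exp(t · J_3(-2)) = e^(-2t)·(I + t·N + (t^2/2)·N^2), where N is the 3×3 nilpotent shift.

After assembling e^{tJ} and conjugating by P, we get:

e^{tA} =
  [2*t*exp(-2*t) + exp(-2*t), t^2*exp(-2*t)/2 + 4*t*exp(-2*t), t^2*exp(-2*t)/2 + 3*t*exp(-2*t)]
  [-4*t*exp(-2*t), -t^2*exp(-2*t) - 7*t*exp(-2*t) + exp(-2*t), -t^2*exp(-2*t) - 5*t*exp(-2*t)]
  [4*t*exp(-2*t), t^2*exp(-2*t) + 7*t*exp(-2*t), t^2*exp(-2*t) + 5*t*exp(-2*t) + exp(-2*t)]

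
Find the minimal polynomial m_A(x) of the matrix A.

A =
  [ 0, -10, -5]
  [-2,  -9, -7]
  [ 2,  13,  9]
x^3

The characteristic polynomial is χ_A(x) = x^3, so the eigenvalues are known. The minimal polynomial is
  m_A(x) = Π_λ (x − λ)^{k_λ}
where k_λ is the size of the *largest* Jordan block for λ (equivalently, the smallest k with (A − λI)^k v = 0 for every generalised eigenvector v of λ).

  λ = 0: largest Jordan block has size 3, contributing (x − 0)^3

So m_A(x) = x^3 = x^3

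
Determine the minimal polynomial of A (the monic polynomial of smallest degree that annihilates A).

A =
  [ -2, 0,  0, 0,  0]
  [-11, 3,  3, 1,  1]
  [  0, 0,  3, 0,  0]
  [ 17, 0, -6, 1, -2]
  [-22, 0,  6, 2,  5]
x^3 - 4*x^2 - 3*x + 18

The characteristic polynomial is χ_A(x) = (x - 3)^4*(x + 2), so the eigenvalues are known. The minimal polynomial is
  m_A(x) = Π_λ (x − λ)^{k_λ}
where k_λ is the size of the *largest* Jordan block for λ (equivalently, the smallest k with (A − λI)^k v = 0 for every generalised eigenvector v of λ).

  λ = -2: largest Jordan block has size 1, contributing (x + 2)
  λ = 3: largest Jordan block has size 2, contributing (x − 3)^2

So m_A(x) = (x - 3)^2*(x + 2) = x^3 - 4*x^2 - 3*x + 18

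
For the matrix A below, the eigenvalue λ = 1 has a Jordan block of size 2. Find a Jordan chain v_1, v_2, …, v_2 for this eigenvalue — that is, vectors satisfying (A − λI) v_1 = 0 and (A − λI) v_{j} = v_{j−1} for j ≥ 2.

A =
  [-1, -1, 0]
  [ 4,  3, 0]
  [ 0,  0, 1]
A Jordan chain for λ = 1 of length 2:
v_1 = (-2, 4, 0)ᵀ
v_2 = (1, 0, 0)ᵀ

Let N = A − (1)·I. We want v_2 with N^2 v_2 = 0 but N^1 v_2 ≠ 0; then v_{j-1} := N · v_j for j = 2, …, 2.

Pick v_2 = (1, 0, 0)ᵀ.
Then v_1 = N · v_2 = (-2, 4, 0)ᵀ.

Sanity check: (A − (1)·I) v_1 = (0, 0, 0)ᵀ = 0. ✓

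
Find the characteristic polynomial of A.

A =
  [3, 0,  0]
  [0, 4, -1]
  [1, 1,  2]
x^3 - 9*x^2 + 27*x - 27

Expanding det(x·I − A) (e.g. by cofactor expansion or by noting that A is similar to its Jordan form J, which has the same characteristic polynomial as A) gives
  χ_A(x) = x^3 - 9*x^2 + 27*x - 27
which factors as (x - 3)^3. The eigenvalues (with algebraic multiplicities) are λ = 3 with multiplicity 3.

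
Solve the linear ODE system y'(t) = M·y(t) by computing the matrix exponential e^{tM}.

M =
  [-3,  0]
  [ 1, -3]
e^{tM} =
  [exp(-3*t), 0]
  [t*exp(-3*t), exp(-3*t)]

Strategy: write M = P · J · P⁻¹ where J is a Jordan canonical form, so e^{tM} = P · e^{tJ} · P⁻¹, and e^{tJ} can be computed block-by-block.

M has Jordan form
J =
  [-3,  1]
  [ 0, -3]
(up to reordering of blocks).

Per-block formulas:
  For a 2×2 Jordan block J_2(-3): exp(t · J_2(-3)) = e^(-3t)·(I + t·N), where N is the 2×2 nilpotent shift.

After assembling e^{tJ} and conjugating by P, we get:

e^{tM} =
  [exp(-3*t), 0]
  [t*exp(-3*t), exp(-3*t)]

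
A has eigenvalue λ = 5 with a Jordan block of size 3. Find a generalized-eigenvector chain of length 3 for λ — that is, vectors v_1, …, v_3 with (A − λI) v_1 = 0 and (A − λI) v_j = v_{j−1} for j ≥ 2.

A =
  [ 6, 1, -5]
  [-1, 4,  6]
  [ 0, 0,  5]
A Jordan chain for λ = 5 of length 3:
v_1 = (1, -1, 0)ᵀ
v_2 = (-5, 6, 0)ᵀ
v_3 = (0, 0, 1)ᵀ

Let N = A − (5)·I. We want v_3 with N^3 v_3 = 0 but N^2 v_3 ≠ 0; then v_{j-1} := N · v_j for j = 3, …, 2.

Pick v_3 = (0, 0, 1)ᵀ.
Then v_2 = N · v_3 = (-5, 6, 0)ᵀ.
Then v_1 = N · v_2 = (1, -1, 0)ᵀ.

Sanity check: (A − (5)·I) v_1 = (0, 0, 0)ᵀ = 0. ✓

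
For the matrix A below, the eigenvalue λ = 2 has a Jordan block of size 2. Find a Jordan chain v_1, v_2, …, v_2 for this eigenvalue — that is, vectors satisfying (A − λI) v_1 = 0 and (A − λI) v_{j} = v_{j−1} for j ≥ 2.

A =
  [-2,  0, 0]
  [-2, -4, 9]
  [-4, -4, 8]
A Jordan chain for λ = 2 of length 2:
v_1 = (0, -6, -4)ᵀ
v_2 = (0, 1, 0)ᵀ

Let N = A − (2)·I. We want v_2 with N^2 v_2 = 0 but N^1 v_2 ≠ 0; then v_{j-1} := N · v_j for j = 2, …, 2.

Pick v_2 = (0, 1, 0)ᵀ.
Then v_1 = N · v_2 = (0, -6, -4)ᵀ.

Sanity check: (A − (2)·I) v_1 = (0, 0, 0)ᵀ = 0. ✓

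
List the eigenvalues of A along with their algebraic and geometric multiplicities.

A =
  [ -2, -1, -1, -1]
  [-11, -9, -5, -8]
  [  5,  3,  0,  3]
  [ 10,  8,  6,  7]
λ = -1: alg = 4, geom = 2

Step 1 — factor the characteristic polynomial to read off the algebraic multiplicities:
  χ_A(x) = (x + 1)^4

Step 2 — compute geometric multiplicities via the rank-nullity identity g(λ) = n − rank(A − λI):
  rank(A − (-1)·I) = 2, so dim ker(A − (-1)·I) = n − 2 = 2

Summary:
  λ = -1: algebraic multiplicity = 4, geometric multiplicity = 2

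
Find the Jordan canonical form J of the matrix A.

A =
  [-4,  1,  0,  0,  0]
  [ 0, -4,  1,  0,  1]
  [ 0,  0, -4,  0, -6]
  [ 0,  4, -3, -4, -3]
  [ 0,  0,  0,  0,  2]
J_3(-4) ⊕ J_1(-4) ⊕ J_1(2)

The characteristic polynomial is
  det(x·I − A) = x^5 + 14*x^4 + 64*x^3 + 64*x^2 - 256*x - 512 = (x - 2)*(x + 4)^4

Eigenvalues and multiplicities (the geometric multiplicity of λ is n − rank(A − λI), which equals the number of Jordan blocks for λ):
  λ = -4: algebraic multiplicity = 4, geometric multiplicity = 2
  λ = 2: algebraic multiplicity = 1, geometric multiplicity = 1

Determining the block sizes for each eigenvalue:
  λ = -4: with am = 4 and gm = 2, the partition is not yet determined (e.g. several partitions of 4 into 2 parts exist). Let N = A − (-4)·I. Computing rank(N^1) = 3, rank(N^2) = 2, rank(N^3) = 1; the number of blocks of size ≥ j is rank(N^{j−1}) − rank(N^j), giving [2, 1, 1]. So we have 1 block(s) of size 3, 1 block(s) of size 1 → block sizes [3, 1]
  λ = 2: one block (gm = 1), so the single block has size am = 1 → block sizes [1]

Assembling the blocks gives a Jordan form
J =
  [-4,  1,  0,  0, 0]
  [ 0, -4,  1,  0, 0]
  [ 0,  0, -4,  0, 0]
  [ 0,  0,  0, -4, 0]
  [ 0,  0,  0,  0, 2]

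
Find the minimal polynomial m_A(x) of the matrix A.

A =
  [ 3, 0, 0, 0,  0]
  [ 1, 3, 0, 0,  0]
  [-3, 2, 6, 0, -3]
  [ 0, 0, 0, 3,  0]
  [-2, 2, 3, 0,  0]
x^3 - 9*x^2 + 27*x - 27

The characteristic polynomial is χ_A(x) = (x - 3)^5, so the eigenvalues are known. The minimal polynomial is
  m_A(x) = Π_λ (x − λ)^{k_λ}
where k_λ is the size of the *largest* Jordan block for λ (equivalently, the smallest k with (A − λI)^k v = 0 for every generalised eigenvector v of λ).

  λ = 3: largest Jordan block has size 3, contributing (x − 3)^3

So m_A(x) = (x - 3)^3 = x^3 - 9*x^2 + 27*x - 27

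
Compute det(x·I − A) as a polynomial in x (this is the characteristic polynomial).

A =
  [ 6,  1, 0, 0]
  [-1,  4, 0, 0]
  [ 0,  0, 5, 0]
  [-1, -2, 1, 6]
x^4 - 21*x^3 + 165*x^2 - 575*x + 750

Expanding det(x·I − A) (e.g. by cofactor expansion or by noting that A is similar to its Jordan form J, which has the same characteristic polynomial as A) gives
  χ_A(x) = x^4 - 21*x^3 + 165*x^2 - 575*x + 750
which factors as (x - 6)*(x - 5)^3. The eigenvalues (with algebraic multiplicities) are λ = 5 with multiplicity 3, λ = 6 with multiplicity 1.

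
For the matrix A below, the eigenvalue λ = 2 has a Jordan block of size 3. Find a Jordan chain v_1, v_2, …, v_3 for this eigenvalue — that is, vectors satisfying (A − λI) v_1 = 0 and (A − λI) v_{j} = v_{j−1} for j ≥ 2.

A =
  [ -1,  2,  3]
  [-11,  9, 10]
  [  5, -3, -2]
A Jordan chain for λ = 2 of length 3:
v_1 = (2, 6, -2)ᵀ
v_2 = (-3, -11, 5)ᵀ
v_3 = (1, 0, 0)ᵀ

Let N = A − (2)·I. We want v_3 with N^3 v_3 = 0 but N^2 v_3 ≠ 0; then v_{j-1} := N · v_j for j = 3, …, 2.

Pick v_3 = (1, 0, 0)ᵀ.
Then v_2 = N · v_3 = (-3, -11, 5)ᵀ.
Then v_1 = N · v_2 = (2, 6, -2)ᵀ.

Sanity check: (A − (2)·I) v_1 = (0, 0, 0)ᵀ = 0. ✓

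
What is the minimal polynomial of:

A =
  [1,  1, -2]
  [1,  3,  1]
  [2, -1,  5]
x^3 - 9*x^2 + 27*x - 27

The characteristic polynomial is χ_A(x) = (x - 3)^3, so the eigenvalues are known. The minimal polynomial is
  m_A(x) = Π_λ (x − λ)^{k_λ}
where k_λ is the size of the *largest* Jordan block for λ (equivalently, the smallest k with (A − λI)^k v = 0 for every generalised eigenvector v of λ).

  λ = 3: largest Jordan block has size 3, contributing (x − 3)^3

So m_A(x) = (x - 3)^3 = x^3 - 9*x^2 + 27*x - 27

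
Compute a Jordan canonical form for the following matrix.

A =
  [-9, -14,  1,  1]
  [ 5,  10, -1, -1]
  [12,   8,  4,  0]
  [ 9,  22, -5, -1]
J_1(-4) ⊕ J_2(2) ⊕ J_1(4)

The characteristic polynomial is
  det(x·I − A) = x^4 - 4*x^3 - 12*x^2 + 64*x - 64 = (x - 4)*(x - 2)^2*(x + 4)

Eigenvalues and multiplicities (the geometric multiplicity of λ is n − rank(A − λI), which equals the number of Jordan blocks for λ):
  λ = -4: algebraic multiplicity = 1, geometric multiplicity = 1
  λ = 2: algebraic multiplicity = 2, geometric multiplicity = 1
  λ = 4: algebraic multiplicity = 1, geometric multiplicity = 1

Determining the block sizes for each eigenvalue:
  λ = -4: one block (gm = 1), so the single block has size am = 1 → block sizes [1]
  λ = 2: one block (gm = 1), so the single block has size am = 2 → block sizes [2]
  λ = 4: one block (gm = 1), so the single block has size am = 1 → block sizes [1]

Assembling the blocks gives a Jordan form
J =
  [-4, 0, 0, 0]
  [ 0, 2, 1, 0]
  [ 0, 0, 2, 0]
  [ 0, 0, 0, 4]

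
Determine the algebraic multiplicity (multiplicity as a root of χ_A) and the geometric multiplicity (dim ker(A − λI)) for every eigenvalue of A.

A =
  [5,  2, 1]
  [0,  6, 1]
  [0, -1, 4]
λ = 5: alg = 3, geom = 1

Step 1 — factor the characteristic polynomial to read off the algebraic multiplicities:
  χ_A(x) = (x - 5)^3

Step 2 — compute geometric multiplicities via the rank-nullity identity g(λ) = n − rank(A − λI):
  rank(A − (5)·I) = 2, so dim ker(A − (5)·I) = n − 2 = 1

Summary:
  λ = 5: algebraic multiplicity = 3, geometric multiplicity = 1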